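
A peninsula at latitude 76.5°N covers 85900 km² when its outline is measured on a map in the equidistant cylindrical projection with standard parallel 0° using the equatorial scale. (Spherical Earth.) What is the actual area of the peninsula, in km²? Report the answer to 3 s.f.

Plate carrée maps x = Rλ, y = Rφ. The meridian scale is h = 1 and the parallel scale is k = 1/cos φ = sec φ.
Areal scale = h·k = 1 × sec φ; at 76.5°, h = 1.000, k = 4.284, so h·k = 4.284.
True area = apparent / (areal scale) = 85900 / 4.284 ≈ 20100 km².

20100 km²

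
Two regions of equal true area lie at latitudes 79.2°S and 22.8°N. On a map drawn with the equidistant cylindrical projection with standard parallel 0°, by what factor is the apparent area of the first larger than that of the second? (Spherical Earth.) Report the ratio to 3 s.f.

4.92

Plate carrée maps x = Rλ, y = Rφ. The meridian scale is h = 1 and the parallel scale is k = 1/cos φ = sec φ.
Areal scale at 79.2°: h·k = 1.000 × 5.337 = 5.337.
Areal scale at 22.8°: h·k = 1.000 × 1.085 = 1.085.
Ratio = 5.337/1.085 ≈ 4.92.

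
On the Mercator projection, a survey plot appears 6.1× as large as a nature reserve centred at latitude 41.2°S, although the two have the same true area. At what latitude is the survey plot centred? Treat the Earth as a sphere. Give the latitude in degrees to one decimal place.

For equal true areas on Mercator, apparent areas scale as sec²φ, so the ratio is cos²φ₂ / cos²φ₁.
cos²φ₂ / cos²φ₁ = 6.1  ⇒  cos φ₁ = cos 41.2° / √6.1 = 0.7524/2.470 = 0.3046.
φ₁ = arccos(0.3046) ≈ 72.3°.

72.3°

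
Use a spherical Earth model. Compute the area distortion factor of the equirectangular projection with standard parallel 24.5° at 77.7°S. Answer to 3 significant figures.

The equidistant cylindrical projection with φ₀ = 24.5° has h = 1 (meridians true) and k = cos φ₀ / cos φ along parallels.
Areal scale = h·k = 1 × cos φ₀ / cos φ; at 77.7°, h = 1.000, k = 4.272, so h·k = 4.272.

4.27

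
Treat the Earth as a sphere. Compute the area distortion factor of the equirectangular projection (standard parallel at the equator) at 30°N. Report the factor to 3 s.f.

Plate carrée maps x = Rλ, y = Rφ. The meridian scale is h = 1 and the parallel scale is k = 1/cos φ = sec φ.
Areal scale = h·k = 1 × sec φ; at 30°, h = 1.000, k = 1.155, so h·k = 1.155.

1.15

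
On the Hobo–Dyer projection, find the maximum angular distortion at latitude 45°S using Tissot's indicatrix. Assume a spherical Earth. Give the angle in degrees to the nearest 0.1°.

13.2°

Hobo–Dyer is a cylindrical equal-area projection with standard parallels at ±37.5°. For cylindrical equal-area with standard parallel φ₀, h = cos φ / cos φ₀ and k = cos φ₀ / cos φ, so h·k = 1.
At 45°: h = 0.8913, k = 1.122; principal scales a = 1.122, b = 0.8913.
sin(ω/2) = (a − b)/(a + b) = 0.2307/2.013 = 0.1146, so ω = 2 arcsin(0.1146) ≈ 13.2°.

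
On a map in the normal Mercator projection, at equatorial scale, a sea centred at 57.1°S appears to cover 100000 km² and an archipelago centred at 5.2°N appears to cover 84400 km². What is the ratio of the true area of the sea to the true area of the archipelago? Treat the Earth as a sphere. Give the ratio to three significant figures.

On Mercator the areal scale is sec²φ, so true area = apparent × cos²φ.
True area of sea: 100000 × cos²(57.1°) = 100000 × 0.2950 = 29500 km².
True area of archipelago: 84400 × cos²(5.2°) = 84400 × 0.9918 = 83710 km².
Ratio = 29500 / 83710 ≈ 0.352.

0.352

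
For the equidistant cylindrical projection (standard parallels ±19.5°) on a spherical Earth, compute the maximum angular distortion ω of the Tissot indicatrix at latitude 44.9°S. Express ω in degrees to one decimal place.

16.3°

With standard parallel φ₀ = 19.5°, the equirectangular projection gives x = Rλ cos φ₀, y = Rφ, so h = 1 and k = cos 19.5° / cos φ.
At 44.9°: h = 1.000, k = 1.331; principal scales a = 1.331, b = 1.000.
sin(ω/2) = (a − b)/(a + b) = 0.3308/2.331 = 0.1419, so ω = 2 arcsin(0.1419) ≈ 16.3°.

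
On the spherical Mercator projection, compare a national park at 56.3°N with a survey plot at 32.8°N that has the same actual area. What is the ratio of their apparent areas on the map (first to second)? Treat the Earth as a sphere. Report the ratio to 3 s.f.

2.30

On Mercator, area is exaggerated by sec²φ = 1/cos²φ.
At 56.3°: sec²(56.3°) = 1/0.5548² = 3.248.
At 32.8°: sec²(32.8°) = 1/0.8406² = 1.415.
Ratio = 3.248/1.415 = cos²(32.8°)/cos²(56.3°) ≈ 2.30.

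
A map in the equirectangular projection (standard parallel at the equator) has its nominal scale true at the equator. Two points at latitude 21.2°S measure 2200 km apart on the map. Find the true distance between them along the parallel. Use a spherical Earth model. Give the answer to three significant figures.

2050 km

Plate carrée maps x = Rλ, y = Rφ. The meridian scale is h = 1 and the parallel scale is k = 1/cos φ = sec φ.
Along the parallel at 21.2°, map distances are exaggerated by k = sec 21.2° = 1.073.
True distance = 2200 / 1.073 = 2200 × cos 21.2° ≈ 2050 km.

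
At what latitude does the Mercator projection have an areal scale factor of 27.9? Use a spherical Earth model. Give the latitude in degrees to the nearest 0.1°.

79.1°

Mercator areal scale is sec²φ.
sec²φ = 27.9  ⇒  cos²φ = 0.03584  ⇒  cos φ = 0.1893.
φ = arccos(0.1893) ≈ 79.1°.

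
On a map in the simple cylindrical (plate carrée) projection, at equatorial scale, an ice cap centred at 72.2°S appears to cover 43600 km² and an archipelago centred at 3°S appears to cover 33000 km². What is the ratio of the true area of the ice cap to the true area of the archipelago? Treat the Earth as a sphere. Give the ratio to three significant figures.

0.404

Plate carrée has h = 1 and k = sec φ, giving areal scale sec φ; true area = (apparent area) · cos φ.
True area of ice cap: 43600 × cos(72.2°) = 43600 × 0.3057 = 13330 km².
True area of archipelago: 33000 × cos(3°) = 33000 × 0.9986 = 32950 km².
Ratio = 13330 / 32950 ≈ 0.404.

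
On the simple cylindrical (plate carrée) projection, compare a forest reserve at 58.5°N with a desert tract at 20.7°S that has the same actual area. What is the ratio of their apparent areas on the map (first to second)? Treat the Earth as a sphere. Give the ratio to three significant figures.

1.79

For the equirectangular projection with φ₀ = 0 (plate carrée), h = 1 along meridians and k = sec φ along parallels.
Areal scale at 58.5°: h·k = 1.000 × 1.914 = 1.914.
Areal scale at 20.7°: h·k = 1.000 × 1.069 = 1.069.
Ratio = 1.914/1.069 ≈ 1.79.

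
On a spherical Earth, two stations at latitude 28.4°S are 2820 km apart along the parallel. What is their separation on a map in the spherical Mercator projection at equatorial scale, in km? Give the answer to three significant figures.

Mercator is conformal, so the point scale is isotropic: h = k = sec φ = 1/cos φ.
Along the parallel, k = sec 28.4° = 1/0.8796 = 1.137.
Map distance = 2820 × 1.137 ≈ 3210 km.

3210 km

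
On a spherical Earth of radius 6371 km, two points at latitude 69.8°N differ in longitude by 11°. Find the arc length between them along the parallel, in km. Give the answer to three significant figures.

Arc length along a parallel = R cos φ · Δλ (with Δλ in radians).
= 6371 × cos 69.8° × (11° × π/180) = 6371 × 0.3453 × 0.1920 ≈ 422 km.

422 km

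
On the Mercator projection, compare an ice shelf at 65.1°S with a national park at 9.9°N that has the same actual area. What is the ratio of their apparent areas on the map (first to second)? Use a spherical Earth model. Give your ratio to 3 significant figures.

5.47

Mercator is conformal with k = sec φ, so areal scale = k² = sec²φ.
At 65.1°: sec²(65.1°) = 1/0.4210² = 5.641.
At 9.9°: sec²(9.9°) = 1/0.9851² = 1.030.
Ratio = 5.641/1.030 = cos²(9.9°)/cos²(65.1°) ≈ 5.47.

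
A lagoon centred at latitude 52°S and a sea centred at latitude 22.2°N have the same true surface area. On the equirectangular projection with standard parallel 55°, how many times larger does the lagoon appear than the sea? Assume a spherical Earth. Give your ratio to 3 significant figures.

With standard parallel φ₀ = 55°, the equirectangular projection gives x = Rλ cos φ₀, y = Rφ, so h = 1 and k = cos 55° / cos φ.
Areal scale at 52°: h·k = 1.000 × 0.9316 = 0.9316.
Areal scale at 22.2°: h·k = 1.000 × 0.6195 = 0.6195.
Ratio = 0.9316/0.6195 ≈ 1.50.

1.50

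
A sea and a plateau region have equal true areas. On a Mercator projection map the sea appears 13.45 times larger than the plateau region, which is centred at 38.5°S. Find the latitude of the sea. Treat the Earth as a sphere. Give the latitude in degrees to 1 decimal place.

For equal true areas on Mercator, apparent areas scale as sec²φ, so the ratio is cos²φ₂ / cos²φ₁.
cos²φ₂ / cos²φ₁ = 13.45  ⇒  cos φ₁ = cos 38.5° / √13.45 = 0.7826/3.667 = 0.2134.
φ₁ = arccos(0.2134) ≈ 77.7°.

77.7°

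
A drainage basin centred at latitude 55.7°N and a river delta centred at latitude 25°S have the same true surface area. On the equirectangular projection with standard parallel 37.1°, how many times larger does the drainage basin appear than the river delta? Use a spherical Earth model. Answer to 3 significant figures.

1.61

In the equirectangular projection with standard parallel φ₀ = 37.1° (x = Rλ cos φ₀, y = Rφ), meridians are true-scale (h = 1) and the parallel scale is k = cos φ₀ / cos φ.
Areal scale at 55.7°: h·k = 1.000 × 1.415 = 1.415.
Areal scale at 25°: h·k = 1.000 × 0.8800 = 0.8800.
Ratio = 1.415/0.8800 ≈ 1.61.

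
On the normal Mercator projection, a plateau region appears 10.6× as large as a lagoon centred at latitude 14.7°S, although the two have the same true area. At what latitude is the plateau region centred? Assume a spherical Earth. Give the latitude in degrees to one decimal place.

72.7°

On Mercator, (apparent₁)/(apparent₂) = sec²φ₁ / sec²φ₂ when true areas are equal.
cos²φ₂ / cos²φ₁ = 10.6  ⇒  cos φ₁ = cos 14.7° / √10.6 = 0.9673/3.256 = 0.2971.
φ₁ = arccos(0.2971) ≈ 72.7°.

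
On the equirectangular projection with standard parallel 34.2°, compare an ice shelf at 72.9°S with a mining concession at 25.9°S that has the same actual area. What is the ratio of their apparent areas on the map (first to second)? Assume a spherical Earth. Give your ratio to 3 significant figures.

3.06

The equidistant cylindrical projection with φ₀ = 34.2° has h = 1 (meridians true) and k = cos φ₀ / cos φ along parallels.
Areal scale at 72.9°: h·k = 1.000 × 2.813 = 2.813.
Areal scale at 25.9°: h·k = 1.000 × 0.9194 = 0.9194.
Ratio = 2.813/0.9194 ≈ 3.06.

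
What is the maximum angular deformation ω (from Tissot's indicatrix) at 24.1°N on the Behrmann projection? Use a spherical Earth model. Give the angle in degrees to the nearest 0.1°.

6.0°

The Behrmann projection is cylindrical equal-area with φ₀ = 30°. Cylindrical equal-area (φ₀ = 30°): h = cos φ / cos 30° along meridians, k = cos 30° / cos φ along parallels; h·k = 1.
At 24.1°: h = 1.054, k = 0.9487; principal scales a = 1.054, b = 0.9487.
sin(ω/2) = (a − b)/(a + b) = 0.1053/2.003 = 0.05259, so ω = 2 arcsin(0.05259) ≈ 6.0°.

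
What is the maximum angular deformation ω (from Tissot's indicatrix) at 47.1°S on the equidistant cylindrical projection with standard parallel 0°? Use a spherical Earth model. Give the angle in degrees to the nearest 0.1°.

21.9°

Plate carrée maps x = Rλ, y = Rφ. The meridian scale is h = 1 and the parallel scale is k = 1/cos φ = sec φ.
At 47.1°: h = 1.000, k = 1.469; principal scales a = 1.469, b = 1.000.
sin(ω/2) = (a − b)/(a + b) = 0.4690/2.469 = 0.1900, so ω = 2 arcsin(0.1900) ≈ 21.9°.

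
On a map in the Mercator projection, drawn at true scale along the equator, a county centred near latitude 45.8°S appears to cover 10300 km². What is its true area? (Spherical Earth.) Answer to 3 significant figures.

5010 km²

The Mercator projection is conformal; its linear scale factor is the same in every direction and equals sec φ = 1/cos φ.
Areal scale = k² = sec²φ = 1/cos²(45.8°) = 1/0.6972² = 2.057.
True area = apparent / (areal scale) = 10300 / 2.057 ≈ 5010 km².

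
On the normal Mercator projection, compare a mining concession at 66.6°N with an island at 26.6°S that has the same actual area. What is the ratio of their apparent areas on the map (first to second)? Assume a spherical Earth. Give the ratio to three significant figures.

5.07

On Mercator, area is exaggerated by sec²φ = 1/cos²φ.
At 66.6°: sec²(66.6°) = 1/0.3971² = 6.340.
At 26.6°: sec²(26.6°) = 1/0.8942² = 1.251.
Ratio = 6.340/1.251 = cos²(26.6°)/cos²(66.6°) ≈ 5.07.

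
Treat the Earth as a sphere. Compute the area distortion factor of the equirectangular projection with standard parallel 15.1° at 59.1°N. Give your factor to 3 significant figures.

The equidistant cylindrical projection with φ₀ = 15.1° has h = 1 (meridians true) and k = cos φ₀ / cos φ along parallels.
Areal scale = h·k = 1 × cos φ₀ / cos φ; at 59.1°, h = 1.000, k = 1.880, so h·k = 1.880.

1.88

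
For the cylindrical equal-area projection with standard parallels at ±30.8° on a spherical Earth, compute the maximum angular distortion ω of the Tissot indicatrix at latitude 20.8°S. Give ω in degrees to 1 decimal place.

A cylindrical equal-area projection with standard parallel φ₀ has meridian scale h = cos φ / cos φ₀ and parallel scale k = cos φ₀ / cos φ (so areas are preserved, h·k = 1).
At 20.8°: h = 1.088, k = 0.9188; principal scales a = 1.088, b = 0.9188.
sin(ω/2) = (a − b)/(a + b) = 0.1695/2.007 = 0.08444, so ω = 2 arcsin(0.08444) ≈ 9.7°.

9.7°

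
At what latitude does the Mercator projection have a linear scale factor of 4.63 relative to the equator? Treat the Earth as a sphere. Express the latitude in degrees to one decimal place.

Mercator scale is k = sec φ = 1/cos φ.
1/cos φ = 4.63  ⇒  cos φ = 0.2160  ⇒  φ = arccos(0.2160) ≈ 77.5°.

77.5°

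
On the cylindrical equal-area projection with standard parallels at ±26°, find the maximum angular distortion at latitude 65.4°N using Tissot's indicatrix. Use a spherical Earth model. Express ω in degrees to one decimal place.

80.6°

Cylindrical equal-area (φ₀ = 26°): h = cos φ / cos 26° along meridians, k = cos 26° / cos φ along parallels; h·k = 1.
At 65.4°: h = 0.4632, k = 2.159; principal scales a = 2.159, b = 0.4632.
sin(ω/2) = (a − b)/(a + b) = 1.696/2.622 = 0.6468, so ω = 2 arcsin(0.6468) ≈ 80.6°.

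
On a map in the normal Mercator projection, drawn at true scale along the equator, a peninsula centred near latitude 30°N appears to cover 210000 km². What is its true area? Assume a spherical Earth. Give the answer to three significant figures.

The Mercator projection is conformal; its linear scale factor is the same in every direction and equals sec φ = 1/cos φ.
Areal scale = k² = sec²φ = 1/cos²(30°) = 1/0.8660² = 1.333.
True area = apparent / (areal scale) = 210000 / 1.333 ≈ 158000 km².

158000 km²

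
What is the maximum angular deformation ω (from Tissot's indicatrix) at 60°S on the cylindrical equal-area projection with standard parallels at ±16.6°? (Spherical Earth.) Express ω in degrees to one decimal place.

69.8°

Cylindrical equal-area (φ₀ = 16.6°): h = cos φ / cos 16.6° along meridians, k = cos 16.6° / cos φ along parallels; h·k = 1.
At 60°: h = 0.5217, k = 1.917; principal scales a = 1.917, b = 0.5217.
sin(ω/2) = (a − b)/(a + b) = 1.395/2.438 = 0.5721, so ω = 2 arcsin(0.5721) ≈ 69.8°.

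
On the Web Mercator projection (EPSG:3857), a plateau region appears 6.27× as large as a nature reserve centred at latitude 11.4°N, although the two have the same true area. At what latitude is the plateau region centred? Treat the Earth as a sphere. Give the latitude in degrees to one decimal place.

67.0°

Mercator areal scale is sec²φ, so apparent-area ratio = sec²φ₁ / sec²φ₂ = cos²φ₂ / cos²φ₁.
cos²φ₂ / cos²φ₁ = 6.27  ⇒  cos φ₁ = cos 11.4° / √6.27 = 0.9803/2.504 = 0.3915.
φ₁ = arccos(0.3915) ≈ 67.0°.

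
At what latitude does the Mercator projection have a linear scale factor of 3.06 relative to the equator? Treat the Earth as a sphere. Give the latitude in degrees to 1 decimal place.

Mercator scale is k = sec φ = 1/cos φ.
1/cos φ = 3.06  ⇒  cos φ = 0.3268  ⇒  φ = arccos(0.3268) ≈ 70.9°.

70.9°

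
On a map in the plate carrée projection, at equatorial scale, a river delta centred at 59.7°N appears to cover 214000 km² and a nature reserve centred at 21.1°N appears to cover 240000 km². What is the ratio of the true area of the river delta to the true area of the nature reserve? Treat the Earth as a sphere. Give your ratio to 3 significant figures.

Plate carrée has h = 1 and k = sec φ, giving areal scale sec φ; true area = (apparent area) · cos φ.
True area of river delta: 214000 × cos(59.7°) = 214000 × 0.5045 = 108000 km².
True area of nature reserve: 240000 × cos(21.1°) = 240000 × 0.9330 = 223900 km².
Ratio = 108000 / 223900 ≈ 0.482.

0.482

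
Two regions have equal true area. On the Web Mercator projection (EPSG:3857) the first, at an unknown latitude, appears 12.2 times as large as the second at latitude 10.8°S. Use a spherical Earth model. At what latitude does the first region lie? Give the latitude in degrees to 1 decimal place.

73.7°

Mercator areal scale is sec²φ, so apparent-area ratio = sec²φ₁ / sec²φ₂ = cos²φ₂ / cos²φ₁.
cos²φ₂ / cos²φ₁ = 12.2  ⇒  cos φ₁ = cos 10.8° / √12.2 = 0.9823/3.493 = 0.2812.
φ₁ = arccos(0.2812) ≈ 73.7°.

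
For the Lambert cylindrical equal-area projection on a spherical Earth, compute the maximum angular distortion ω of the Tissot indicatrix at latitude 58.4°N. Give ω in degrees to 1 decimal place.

69.4°

The Lambert cylindrical equal-area projection is the cylindrical equal-area projection with its standard parallel at the equator (φ₀ = 0). For cylindrical equal-area with standard parallel φ₀, h = cos φ / cos φ₀ and k = cos φ₀ / cos φ, so h·k = 1.
At 58.4°: h = 0.5240, k = 1.908; principal scales a = 1.908, b = 0.5240.
sin(ω/2) = (a − b)/(a + b) = 1.384/2.432 = 0.5692, so ω = 2 arcsin(0.5692) ≈ 69.4°.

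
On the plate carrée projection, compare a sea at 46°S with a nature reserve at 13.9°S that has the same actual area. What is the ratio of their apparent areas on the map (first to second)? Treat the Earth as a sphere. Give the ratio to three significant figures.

1.40

Plate carrée maps x = Rλ, y = Rφ. The meridian scale is h = 1 and the parallel scale is k = 1/cos φ = sec φ.
Areal scale at 46°: h·k = 1.000 × 1.440 = 1.440.
Areal scale at 13.9°: h·k = 1.000 × 1.030 = 1.030.
Ratio = 1.440/1.030 ≈ 1.40.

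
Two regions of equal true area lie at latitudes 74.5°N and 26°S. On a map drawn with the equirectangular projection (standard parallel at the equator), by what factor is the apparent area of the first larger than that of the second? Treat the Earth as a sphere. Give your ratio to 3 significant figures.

3.36

For the equirectangular projection with φ₀ = 0 (plate carrée), h = 1 along meridians and k = sec φ along parallels.
Areal scale at 74.5°: h·k = 1.000 × 3.742 = 3.742.
Areal scale at 26°: h·k = 1.000 × 1.113 = 1.113.
Ratio = 3.742/1.113 ≈ 3.36.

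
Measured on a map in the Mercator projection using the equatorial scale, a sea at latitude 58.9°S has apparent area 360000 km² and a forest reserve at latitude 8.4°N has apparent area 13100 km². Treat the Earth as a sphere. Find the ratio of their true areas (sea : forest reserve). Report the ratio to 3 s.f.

7.49

Since Mercator area scale is 1/cos²φ, the true area equals the apparent area multiplied by cos²φ.
True area of sea: 360000 × cos²(58.9°) = 360000 × 0.2668 = 96050 km².
True area of forest reserve: 13100 × cos²(8.4°) = 13100 × 0.9787 = 12820 km².
Ratio = 96050 / 12820 ≈ 7.49.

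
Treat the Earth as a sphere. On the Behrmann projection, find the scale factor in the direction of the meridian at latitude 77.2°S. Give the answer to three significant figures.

0.256

Behrmann is a cylindrical equal-area projection with standard parallels at ±30°. For cylindrical equal-area with standard parallel φ₀, h = cos φ / cos φ₀ and k = cos φ₀ / cos φ, so h·k = 1.
h = cos 77.2° / cos 30° = 0.2215/0.8660 = 0.2558.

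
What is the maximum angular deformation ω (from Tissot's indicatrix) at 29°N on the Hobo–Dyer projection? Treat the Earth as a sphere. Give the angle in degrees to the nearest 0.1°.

11.2°

The Hobo–Dyer projection is cylindrical equal-area with φ₀ = 37.5°. A cylindrical equal-area projection with standard parallel φ₀ has meridian scale h = cos φ / cos φ₀ and parallel scale k = cos φ₀ / cos φ (so areas are preserved, h·k = 1).
At 29°: h = 1.102, k = 0.9071; principal scales a = 1.102, b = 0.9071.
sin(ω/2) = (a − b)/(a + b) = 0.1954/2.010 = 0.09721, so ω = 2 arcsin(0.09721) ≈ 11.2°.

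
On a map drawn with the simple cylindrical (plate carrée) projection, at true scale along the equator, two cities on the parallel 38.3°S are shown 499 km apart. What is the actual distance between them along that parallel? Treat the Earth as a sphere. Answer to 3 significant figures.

392 km

For the equirectangular projection with φ₀ = 0 (plate carrée), h = 1 along meridians and k = sec φ along parallels.
Along the parallel at 38.3°, map distances are exaggerated by k = sec 38.3° = 1.274.
True distance = 499 / 1.274 = 499 × cos 38.3° ≈ 392 km.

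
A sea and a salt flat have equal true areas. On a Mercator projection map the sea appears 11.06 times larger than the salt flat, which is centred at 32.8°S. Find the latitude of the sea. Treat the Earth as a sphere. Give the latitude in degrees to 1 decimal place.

Mercator areal scale is sec²φ, so apparent-area ratio = sec²φ₁ / sec²φ₂ = cos²φ₂ / cos²φ₁.
cos²φ₂ / cos²φ₁ = 11.06  ⇒  cos φ₁ = cos 32.8° / √11.06 = 0.8406/3.326 = 0.2528.
φ₁ = arccos(0.2528) ≈ 75.4°.

75.4°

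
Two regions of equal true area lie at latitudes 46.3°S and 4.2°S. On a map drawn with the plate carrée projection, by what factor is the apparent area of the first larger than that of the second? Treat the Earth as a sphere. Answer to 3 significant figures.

For the equirectangular projection with φ₀ = 0 (plate carrée), h = 1 along meridians and k = sec φ along parallels.
Areal scale at 46.3°: h·k = 1.000 × 1.447 = 1.447.
Areal scale at 4.2°: h·k = 1.000 × 1.003 = 1.003.
Ratio = 1.447/1.003 ≈ 1.44.

1.44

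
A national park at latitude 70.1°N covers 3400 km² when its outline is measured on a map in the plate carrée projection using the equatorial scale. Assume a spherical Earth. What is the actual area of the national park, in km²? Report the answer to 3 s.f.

1160 km²

In the plate carrée (x = Rλ, y = Rφ), meridians are true-scale (h = 1) and parallels are stretched by k = sec φ.
Areal scale = h·k = 1 × sec φ; at 70.1°, h = 1.000, k = 2.938, so h·k = 2.938.
True area = apparent / (areal scale) = 3400 / 2.938 ≈ 1160 km².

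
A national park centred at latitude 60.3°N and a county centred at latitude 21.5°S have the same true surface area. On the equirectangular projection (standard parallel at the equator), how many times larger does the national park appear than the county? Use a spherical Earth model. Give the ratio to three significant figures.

1.88

Plate carrée maps x = Rλ, y = Rφ. The meridian scale is h = 1 and the parallel scale is k = 1/cos φ = sec φ.
Areal scale at 60.3°: h·k = 1.000 × 2.018 = 2.018.
Areal scale at 21.5°: h·k = 1.000 × 1.075 = 1.075.
Ratio = 2.018/1.075 ≈ 1.88.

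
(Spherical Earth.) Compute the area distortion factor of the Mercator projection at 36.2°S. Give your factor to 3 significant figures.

The Mercator projection is conformal; its linear scale factor is the same in every direction and equals sec φ = 1/cos φ.
Areal scale = k² = sec²φ = 1/cos²(36.2°) = 1/0.8070² = 1.536.

1.54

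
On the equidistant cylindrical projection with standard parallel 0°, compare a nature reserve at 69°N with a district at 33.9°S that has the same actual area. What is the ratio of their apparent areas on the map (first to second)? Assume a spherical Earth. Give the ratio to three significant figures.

2.32

Plate carrée maps x = Rλ, y = Rφ. The meridian scale is h = 1 and the parallel scale is k = 1/cos φ = sec φ.
Areal scale at 69°: h·k = 1.000 × 2.790 = 2.790.
Areal scale at 33.9°: h·k = 1.000 × 1.205 = 1.205.
Ratio = 2.790/1.205 ≈ 2.32.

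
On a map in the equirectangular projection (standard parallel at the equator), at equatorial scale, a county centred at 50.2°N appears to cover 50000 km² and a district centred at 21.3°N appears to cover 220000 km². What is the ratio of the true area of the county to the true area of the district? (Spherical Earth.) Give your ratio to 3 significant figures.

Plate carrée has h = 1 and k = sec φ, giving areal scale sec φ; true area = (apparent area) · cos φ.
True area of county: 50000 × cos(50.2°) = 50000 × 0.6401 = 32010 km².
True area of district: 220000 × cos(21.3°) = 220000 × 0.9317 = 205000 km².
Ratio = 32010 / 205000 ≈ 0.156.

0.156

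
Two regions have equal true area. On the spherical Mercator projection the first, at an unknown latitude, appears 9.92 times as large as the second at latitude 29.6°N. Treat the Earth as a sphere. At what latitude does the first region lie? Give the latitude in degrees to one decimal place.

Mercator areal scale is sec²φ, so apparent-area ratio = sec²φ₁ / sec²φ₂ = cos²φ₂ / cos²φ₁.
cos²φ₂ / cos²φ₁ = 9.92  ⇒  cos φ₁ = cos 29.6° / √9.92 = 0.8695/3.150 = 0.2761.
φ₁ = arccos(0.2761) ≈ 74.0°.

74.0°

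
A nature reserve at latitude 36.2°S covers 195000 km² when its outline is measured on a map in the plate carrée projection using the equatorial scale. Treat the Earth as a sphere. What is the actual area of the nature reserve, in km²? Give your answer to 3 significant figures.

For the equirectangular projection with φ₀ = 0 (plate carrée), h = 1 along meridians and k = sec φ along parallels.
Areal scale = h·k = 1 × sec φ; at 36.2°, h = 1.000, k = 1.239, so h·k = 1.239.
True area = apparent / (areal scale) = 195000 / 1.239 ≈ 157000 km².

157000 km²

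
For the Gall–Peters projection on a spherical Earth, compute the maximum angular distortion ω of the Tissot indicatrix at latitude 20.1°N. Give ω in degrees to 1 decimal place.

32.1°

The Gall–Peters projection is cylindrical equal-area with φ₀ = 45°. A cylindrical equal-area projection with standard parallel φ₀ has meridian scale h = cos φ / cos φ₀ and parallel scale k = cos φ₀ / cos φ (so areas are preserved, h·k = 1).
At 20.1°: h = 1.328, k = 0.7530; principal scales a = 1.328, b = 0.7530.
sin(ω/2) = (a − b)/(a + b) = 0.5751/2.081 = 0.2764, so ω = 2 arcsin(0.2764) ≈ 32.1°.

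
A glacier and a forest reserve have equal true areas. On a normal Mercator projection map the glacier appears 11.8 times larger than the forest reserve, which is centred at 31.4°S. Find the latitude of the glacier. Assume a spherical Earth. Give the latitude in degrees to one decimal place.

For equal true areas on Mercator, apparent areas scale as sec²φ, so the ratio is cos²φ₂ / cos²φ₁.
cos²φ₂ / cos²φ₁ = 11.8  ⇒  cos φ₁ = cos 31.4° / √11.8 = 0.8536/3.435 = 0.2485.
φ₁ = arccos(0.2485) ≈ 75.6°.

75.6°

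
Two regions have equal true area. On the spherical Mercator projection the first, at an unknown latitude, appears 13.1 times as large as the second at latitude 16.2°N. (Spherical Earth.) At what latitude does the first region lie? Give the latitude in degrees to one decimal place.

74.6°

For equal true areas on Mercator, apparent areas scale as sec²φ, so the ratio is cos²φ₂ / cos²φ₁.
cos²φ₂ / cos²φ₁ = 13.1  ⇒  cos φ₁ = cos 16.2° / √13.1 = 0.9603/3.619 = 0.2653.
φ₁ = arccos(0.2653) ≈ 74.6°.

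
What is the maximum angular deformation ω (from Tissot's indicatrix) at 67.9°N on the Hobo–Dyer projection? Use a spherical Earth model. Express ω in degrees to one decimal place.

78.5°

The Hobo–Dyer projection is cylindrical equal-area with φ₀ = 37.5°. A cylindrical equal-area projection with standard parallel φ₀ has meridian scale h = cos φ / cos φ₀ and parallel scale k = cos φ₀ / cos φ (so areas are preserved, h·k = 1).
At 67.9°: h = 0.4742, k = 2.109; principal scales a = 2.109, b = 0.4742.
sin(ω/2) = (a − b)/(a + b) = 1.635/2.583 = 0.6328, so ω = 2 arcsin(0.6328) ≈ 78.5°.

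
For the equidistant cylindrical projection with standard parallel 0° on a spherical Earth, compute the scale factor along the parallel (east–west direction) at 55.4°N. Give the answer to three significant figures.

1.76

Plate carrée maps x = Rλ, y = Rφ. The meridian scale is h = 1 and the parallel scale is k = 1/cos φ = sec φ.
k = 1/cos 55.4° = 1/0.5678 = 1.761.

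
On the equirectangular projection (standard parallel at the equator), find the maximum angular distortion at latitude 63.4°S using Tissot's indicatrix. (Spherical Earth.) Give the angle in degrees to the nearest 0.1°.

In the plate carrée (x = Rλ, y = Rφ), meridians are true-scale (h = 1) and parallels are stretched by k = sec φ.
At 63.4°: h = 1.000, k = 2.233; principal scales a = 2.233, b = 1.000.
sin(ω/2) = (a − b)/(a + b) = 1.233/3.233 = 0.3814, so ω = 2 arcsin(0.3814) ≈ 44.8°.

44.8°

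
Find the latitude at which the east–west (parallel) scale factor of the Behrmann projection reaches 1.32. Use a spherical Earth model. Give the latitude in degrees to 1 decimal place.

49.0°

Behrmann is a cylindrical equal-area projection with standard parallels at ±30°. Cylindrical equal-area (φ₀ = 30°): h = cos φ / cos 30° along meridians, k = cos 30° / cos φ along parallels; h·k = 1.
k = cos φ₀ / cos φ = 1.32  ⇒  cos φ = cos 30° / 1.32 = 0.6561.
φ = arccos(0.6561) ≈ 49.0°.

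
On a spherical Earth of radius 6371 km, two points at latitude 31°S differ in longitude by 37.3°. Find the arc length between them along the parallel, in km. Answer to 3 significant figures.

Arc length along a parallel = R cos φ · Δλ (with Δλ in radians).
= 6371 × cos 31° × (37.3° × π/180) = 6371 × 0.8572 × 0.6510 ≈ 3560 km.

3560 km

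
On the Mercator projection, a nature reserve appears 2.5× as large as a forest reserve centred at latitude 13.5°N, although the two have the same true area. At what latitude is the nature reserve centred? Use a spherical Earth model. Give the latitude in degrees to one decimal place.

For equal true areas on Mercator, apparent areas scale as sec²φ, so the ratio is cos²φ₂ / cos²φ₁.
cos²φ₂ / cos²φ₁ = 2.5  ⇒  cos φ₁ = cos 13.5° / √2.5 = 0.9724/1.581 = 0.6150.
φ₁ = arccos(0.6150) ≈ 52.0°.

52.0°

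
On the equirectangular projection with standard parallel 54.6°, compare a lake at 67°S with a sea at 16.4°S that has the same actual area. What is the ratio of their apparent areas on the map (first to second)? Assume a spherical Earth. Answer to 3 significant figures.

2.46

In the equirectangular projection with standard parallel φ₀ = 54.6° (x = Rλ cos φ₀, y = Rφ), meridians are true-scale (h = 1) and the parallel scale is k = cos φ₀ / cos φ.
Areal scale at 67°: h·k = 1.000 × 1.483 = 1.483.
Areal scale at 16.4°: h·k = 1.000 × 0.6038 = 0.6038.
Ratio = 1.483/0.6038 ≈ 2.46.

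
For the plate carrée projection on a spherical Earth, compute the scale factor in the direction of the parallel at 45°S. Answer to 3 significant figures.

1.41

Plate carrée maps x = Rλ, y = Rφ. The meridian scale is h = 1 and the parallel scale is k = 1/cos φ = sec φ.
k = 1/cos 45° = 1/0.7071 = 1.414.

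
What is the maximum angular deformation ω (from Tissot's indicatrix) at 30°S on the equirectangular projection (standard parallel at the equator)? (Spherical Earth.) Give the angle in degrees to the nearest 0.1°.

For the equirectangular projection with φ₀ = 0 (plate carrée), h = 1 along meridians and k = sec φ along parallels.
At 30°: h = 1.000, k = 1.155; principal scales a = 1.155, b = 1.000.
sin(ω/2) = (a − b)/(a + b) = 0.1547/2.155 = 0.07180, so ω = 2 arcsin(0.07180) ≈ 8.2°.

8.2°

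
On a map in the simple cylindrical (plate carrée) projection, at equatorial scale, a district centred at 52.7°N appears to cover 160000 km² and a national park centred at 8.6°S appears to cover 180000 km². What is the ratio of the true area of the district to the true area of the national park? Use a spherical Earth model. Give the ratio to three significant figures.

Plate carrée has h = 1 and k = sec φ, giving areal scale sec φ; true area = (apparent area) · cos φ.
True area of district: 160000 × cos(52.7°) = 160000 × 0.6060 = 96960 km².
True area of national park: 180000 × cos(8.6°) = 180000 × 0.9888 = 178000 km².
Ratio = 96960 / 178000 ≈ 0.545.

0.545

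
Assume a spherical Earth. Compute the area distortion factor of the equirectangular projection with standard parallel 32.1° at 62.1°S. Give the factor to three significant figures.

With standard parallel φ₀ = 32.1°, the equirectangular projection gives x = Rλ cos φ₀, y = Rφ, so h = 1 and k = cos 32.1° / cos φ.
Areal scale = h·k = 1 × cos φ₀ / cos φ; at 62.1°, h = 1.000, k = 1.810, so h·k = 1.810.

1.81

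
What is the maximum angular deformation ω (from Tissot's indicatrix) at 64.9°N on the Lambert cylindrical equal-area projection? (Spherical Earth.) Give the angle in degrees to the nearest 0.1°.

The Lambert cylindrical equal-area projection is the cylindrical equal-area projection with its standard parallel at the equator (φ₀ = 0). For cylindrical equal-area with standard parallel φ₀, h = cos φ / cos φ₀ and k = cos φ₀ / cos φ, so h·k = 1.
At 64.9°: h = 0.4242, k = 2.357; principal scales a = 2.357, b = 0.4242.
sin(ω/2) = (a − b)/(a + b) = 1.933/2.782 = 0.6950, so ω = 2 arcsin(0.6950) ≈ 88.1°.

88.1°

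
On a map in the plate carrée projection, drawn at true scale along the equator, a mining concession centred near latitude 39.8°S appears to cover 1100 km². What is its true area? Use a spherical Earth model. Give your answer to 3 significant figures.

845 km²

Plate carrée maps x = Rλ, y = Rφ. The meridian scale is h = 1 and the parallel scale is k = 1/cos φ = sec φ.
Areal scale = h·k = 1 × sec φ; at 39.8°, h = 1.000, k = 1.302, so h·k = 1.302.
True area = apparent / (areal scale) = 1100 / 1.302 ≈ 845 km².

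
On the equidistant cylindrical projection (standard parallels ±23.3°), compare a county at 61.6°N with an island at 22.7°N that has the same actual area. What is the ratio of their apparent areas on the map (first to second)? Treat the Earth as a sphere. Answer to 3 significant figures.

1.94

With standard parallel φ₀ = 23.3°, the equirectangular projection gives x = Rλ cos φ₀, y = Rφ, so h = 1 and k = cos 23.3° / cos φ.
Areal scale at 61.6°: h·k = 1.000 × 1.931 = 1.931.
Areal scale at 22.7°: h·k = 1.000 × 0.9956 = 0.9956.
Ratio = 1.931/0.9956 ≈ 1.94.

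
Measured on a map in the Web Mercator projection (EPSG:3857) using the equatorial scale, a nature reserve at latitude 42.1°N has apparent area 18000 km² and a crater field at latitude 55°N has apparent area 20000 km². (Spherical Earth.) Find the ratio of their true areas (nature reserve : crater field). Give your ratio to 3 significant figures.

Since Mercator area scale is 1/cos²φ, the true area equals the apparent area multiplied by cos²φ.
True area of nature reserve: 18000 × cos²(42.1°) = 18000 × 0.5505 = 9910 km².
True area of crater field: 20000 × cos²(55°) = 20000 × 0.3290 = 6580 km².
Ratio = 9910 / 6580 ≈ 1.51.

1.51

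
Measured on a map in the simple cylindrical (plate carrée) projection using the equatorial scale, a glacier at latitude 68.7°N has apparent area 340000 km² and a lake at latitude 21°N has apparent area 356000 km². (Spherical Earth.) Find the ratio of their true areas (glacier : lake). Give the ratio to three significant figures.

0.372

Plate carrée has h = 1 and k = sec φ, giving areal scale sec φ; true area = (apparent area) · cos φ.
True area of glacier: 340000 × cos(68.7°) = 340000 × 0.3633 = 123500 km².
True area of lake: 356000 × cos(21°) = 356000 × 0.9336 = 332400 km².
Ratio = 123500 / 332400 ≈ 0.372.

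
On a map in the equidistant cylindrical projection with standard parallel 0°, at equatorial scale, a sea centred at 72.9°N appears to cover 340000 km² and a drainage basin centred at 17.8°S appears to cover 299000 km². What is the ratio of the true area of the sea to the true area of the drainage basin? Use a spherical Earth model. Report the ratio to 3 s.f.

0.351

Plate carrée has h = 1 and k = sec φ, giving areal scale sec φ; true area = (apparent area) · cos φ.
True area of sea: 340000 × cos(72.9°) = 340000 × 0.2940 = 99970 km².
True area of drainage basin: 299000 × cos(17.8°) = 299000 × 0.9521 = 284700 km².
Ratio = 99970 / 284700 ≈ 0.351.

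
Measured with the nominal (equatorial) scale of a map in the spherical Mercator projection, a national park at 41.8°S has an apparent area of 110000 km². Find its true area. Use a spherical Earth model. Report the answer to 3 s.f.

The Mercator projection is conformal; its linear scale factor is the same in every direction and equals sec φ = 1/cos φ.
Areal scale = k² = sec²φ = 1/cos²(41.8°) = 1/0.7455² = 1.799.
True area = apparent / (areal scale) = 110000 / 1.799 ≈ 61100 km².

61100 km²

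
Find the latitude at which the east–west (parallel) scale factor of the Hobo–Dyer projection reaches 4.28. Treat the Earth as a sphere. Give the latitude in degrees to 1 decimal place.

The Hobo–Dyer projection is cylindrical equal-area with φ₀ = 37.5°. Cylindrical equal-area (φ₀ = 37.5°): h = cos φ / cos 37.5° along meridians, k = cos 37.5° / cos φ along parallels; h·k = 1.
k = cos φ₀ / cos φ = 4.28  ⇒  cos φ = cos 37.5° / 4.28 = 0.1854.
φ = arccos(0.1854) ≈ 79.3°.

79.3°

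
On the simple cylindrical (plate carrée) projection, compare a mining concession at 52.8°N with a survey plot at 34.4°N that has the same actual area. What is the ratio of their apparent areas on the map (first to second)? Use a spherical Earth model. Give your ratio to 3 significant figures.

1.36

Plate carrée maps x = Rλ, y = Rφ. The meridian scale is h = 1 and the parallel scale is k = 1/cos φ = sec φ.
Areal scale at 52.8°: h·k = 1.000 × 1.654 = 1.654.
Areal scale at 34.4°: h·k = 1.000 × 1.212 = 1.212.
Ratio = 1.654/1.212 ≈ 1.36.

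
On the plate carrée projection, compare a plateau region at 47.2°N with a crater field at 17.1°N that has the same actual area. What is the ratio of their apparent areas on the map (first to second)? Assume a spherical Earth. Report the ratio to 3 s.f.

For the equirectangular projection with φ₀ = 0 (plate carrée), h = 1 along meridians and k = sec φ along parallels.
Areal scale at 47.2°: h·k = 1.000 × 1.472 = 1.472.
Areal scale at 17.1°: h·k = 1.000 × 1.046 = 1.046.
Ratio = 1.472/1.046 ≈ 1.41.

1.41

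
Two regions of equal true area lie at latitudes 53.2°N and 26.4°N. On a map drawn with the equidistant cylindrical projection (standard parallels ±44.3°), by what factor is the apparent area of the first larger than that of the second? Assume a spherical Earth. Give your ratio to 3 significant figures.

In the equirectangular projection with standard parallel φ₀ = 44.3° (x = Rλ cos φ₀, y = Rφ), meridians are true-scale (h = 1) and the parallel scale is k = cos φ₀ / cos φ.
Areal scale at 53.2°: h·k = 1.000 × 1.195 = 1.195.
Areal scale at 26.4°: h·k = 1.000 × 0.7990 = 0.7990.
Ratio = 1.195/0.7990 ≈ 1.50.

1.50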